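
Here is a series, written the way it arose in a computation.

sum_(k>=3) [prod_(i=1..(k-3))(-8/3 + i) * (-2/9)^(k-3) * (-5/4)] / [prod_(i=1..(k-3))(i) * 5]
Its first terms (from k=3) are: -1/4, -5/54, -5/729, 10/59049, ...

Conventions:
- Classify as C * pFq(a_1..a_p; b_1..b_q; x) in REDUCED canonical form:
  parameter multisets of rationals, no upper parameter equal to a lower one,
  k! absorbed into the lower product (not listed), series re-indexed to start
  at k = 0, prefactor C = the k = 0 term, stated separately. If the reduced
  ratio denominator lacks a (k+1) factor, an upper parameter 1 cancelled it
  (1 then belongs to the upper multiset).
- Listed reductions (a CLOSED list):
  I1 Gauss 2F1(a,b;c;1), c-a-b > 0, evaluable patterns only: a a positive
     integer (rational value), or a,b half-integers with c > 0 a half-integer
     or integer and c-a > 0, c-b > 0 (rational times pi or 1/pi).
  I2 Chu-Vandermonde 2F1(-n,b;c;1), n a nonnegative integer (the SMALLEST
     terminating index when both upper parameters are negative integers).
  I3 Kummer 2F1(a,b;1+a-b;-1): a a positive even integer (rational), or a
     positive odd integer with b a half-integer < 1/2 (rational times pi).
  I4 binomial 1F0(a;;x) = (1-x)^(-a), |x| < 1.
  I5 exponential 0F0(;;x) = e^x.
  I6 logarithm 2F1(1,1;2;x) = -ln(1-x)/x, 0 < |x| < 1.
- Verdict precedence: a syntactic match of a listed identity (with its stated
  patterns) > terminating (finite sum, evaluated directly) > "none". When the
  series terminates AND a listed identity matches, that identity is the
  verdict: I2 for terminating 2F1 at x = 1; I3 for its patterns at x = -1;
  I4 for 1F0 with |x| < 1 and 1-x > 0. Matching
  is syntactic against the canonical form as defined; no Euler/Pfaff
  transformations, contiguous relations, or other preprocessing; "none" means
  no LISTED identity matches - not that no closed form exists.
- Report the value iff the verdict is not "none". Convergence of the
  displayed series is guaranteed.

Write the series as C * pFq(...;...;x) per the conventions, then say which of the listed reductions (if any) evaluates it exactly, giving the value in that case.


This is -1/4 * 1F0(-5/3; -; -2/9) in reduced canonical form. Verdict: binomial (I4) fires (the 1F0 binomial series: exponent 5/3, x = -2/9). Its exact value is (-1/4) * (11/9)^(5/3).

First insight: t_0 = -1/4 here, and the running product (C = -1/4, x = -2/9) telescopes to a rising factorial.
Term ratio: r(k) = (-2/9) * (k-5/3) / [(k+1)] - rational in k, leading ratio (-2/9); with t_0 = -1/4, classification follows.


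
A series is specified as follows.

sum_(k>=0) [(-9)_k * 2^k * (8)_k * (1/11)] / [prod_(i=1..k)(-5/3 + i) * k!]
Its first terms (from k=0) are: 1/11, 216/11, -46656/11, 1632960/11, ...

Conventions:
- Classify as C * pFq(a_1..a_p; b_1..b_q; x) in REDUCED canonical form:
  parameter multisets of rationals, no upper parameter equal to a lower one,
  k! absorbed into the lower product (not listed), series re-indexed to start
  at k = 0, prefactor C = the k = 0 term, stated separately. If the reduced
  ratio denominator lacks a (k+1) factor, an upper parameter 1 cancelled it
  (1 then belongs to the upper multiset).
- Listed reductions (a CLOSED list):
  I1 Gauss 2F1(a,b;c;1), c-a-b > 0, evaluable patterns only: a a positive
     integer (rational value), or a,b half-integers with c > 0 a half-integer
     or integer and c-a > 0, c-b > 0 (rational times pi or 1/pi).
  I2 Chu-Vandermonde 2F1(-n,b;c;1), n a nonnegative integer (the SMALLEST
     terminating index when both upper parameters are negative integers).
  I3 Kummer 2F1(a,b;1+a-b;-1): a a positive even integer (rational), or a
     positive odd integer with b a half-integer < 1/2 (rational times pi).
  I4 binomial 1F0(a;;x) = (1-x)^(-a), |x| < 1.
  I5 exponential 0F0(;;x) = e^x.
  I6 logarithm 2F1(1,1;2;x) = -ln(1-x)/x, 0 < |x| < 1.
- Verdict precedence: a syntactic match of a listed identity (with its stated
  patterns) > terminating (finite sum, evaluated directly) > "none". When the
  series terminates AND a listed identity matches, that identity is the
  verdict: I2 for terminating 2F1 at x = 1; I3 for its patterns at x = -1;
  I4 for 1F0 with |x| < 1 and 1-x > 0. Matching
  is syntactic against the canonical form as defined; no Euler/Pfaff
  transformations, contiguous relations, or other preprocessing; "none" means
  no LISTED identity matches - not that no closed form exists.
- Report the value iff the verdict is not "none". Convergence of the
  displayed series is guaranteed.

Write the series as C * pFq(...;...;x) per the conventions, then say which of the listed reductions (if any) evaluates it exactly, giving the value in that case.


Structural cue: x = 2 and the lower running product (prefactor 1/11) is a rising factorial.
Step ratio: r(k) = 2 * (k-9) (k+8) / [(k-2/3) (k+1)] ; factor over Q: parameters, x = 2, and C = 1/11.

This is 1/11 * 2F1(-9, 8; -2/3; 2) in reduced canonical form. Verdict: terminating - the sum ends at index 9 because -9 is a negative integer; exact evaluation follows. Value: 109205105/19.


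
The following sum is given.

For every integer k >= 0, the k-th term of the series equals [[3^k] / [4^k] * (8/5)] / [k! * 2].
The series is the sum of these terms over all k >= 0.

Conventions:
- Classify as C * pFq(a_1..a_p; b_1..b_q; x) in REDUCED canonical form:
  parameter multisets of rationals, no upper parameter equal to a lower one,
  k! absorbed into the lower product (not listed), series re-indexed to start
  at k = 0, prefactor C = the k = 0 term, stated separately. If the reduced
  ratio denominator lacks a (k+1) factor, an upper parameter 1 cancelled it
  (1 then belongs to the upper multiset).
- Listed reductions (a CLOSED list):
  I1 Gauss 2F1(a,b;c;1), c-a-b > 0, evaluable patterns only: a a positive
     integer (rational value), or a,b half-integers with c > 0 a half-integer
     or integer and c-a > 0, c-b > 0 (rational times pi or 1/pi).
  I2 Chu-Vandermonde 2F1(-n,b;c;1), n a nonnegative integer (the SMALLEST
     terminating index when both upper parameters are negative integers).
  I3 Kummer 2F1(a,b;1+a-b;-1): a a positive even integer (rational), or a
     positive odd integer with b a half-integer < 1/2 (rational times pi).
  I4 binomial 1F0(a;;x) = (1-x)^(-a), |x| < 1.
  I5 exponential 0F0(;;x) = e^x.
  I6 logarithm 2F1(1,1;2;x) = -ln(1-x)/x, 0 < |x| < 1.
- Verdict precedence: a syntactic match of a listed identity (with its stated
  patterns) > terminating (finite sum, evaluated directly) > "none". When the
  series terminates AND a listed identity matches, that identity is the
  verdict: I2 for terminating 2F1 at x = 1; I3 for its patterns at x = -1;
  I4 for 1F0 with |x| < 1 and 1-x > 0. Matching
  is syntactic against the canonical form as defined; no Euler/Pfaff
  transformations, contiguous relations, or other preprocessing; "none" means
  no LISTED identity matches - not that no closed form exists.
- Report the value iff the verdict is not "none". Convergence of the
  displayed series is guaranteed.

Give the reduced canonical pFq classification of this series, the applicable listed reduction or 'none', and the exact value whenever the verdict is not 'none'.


The tell: t_0 = 4/5 here, and the two geometric factors (prefactor 4/5) combine into one argument.
Ratio: r(k) = (3/4) * 1 / [(k+1)] - rational in k. x = (3/4); t_0 = 4/5; negate the roots.

Classification (C = 4/5): 0F0 with upper {-}, lower {-}, argument x = 3/4. Verdict: this is the I5 exponential reduction (the 0F0 exponential series at x = 3/4). Exact value: (4/5) * e^(3/4).


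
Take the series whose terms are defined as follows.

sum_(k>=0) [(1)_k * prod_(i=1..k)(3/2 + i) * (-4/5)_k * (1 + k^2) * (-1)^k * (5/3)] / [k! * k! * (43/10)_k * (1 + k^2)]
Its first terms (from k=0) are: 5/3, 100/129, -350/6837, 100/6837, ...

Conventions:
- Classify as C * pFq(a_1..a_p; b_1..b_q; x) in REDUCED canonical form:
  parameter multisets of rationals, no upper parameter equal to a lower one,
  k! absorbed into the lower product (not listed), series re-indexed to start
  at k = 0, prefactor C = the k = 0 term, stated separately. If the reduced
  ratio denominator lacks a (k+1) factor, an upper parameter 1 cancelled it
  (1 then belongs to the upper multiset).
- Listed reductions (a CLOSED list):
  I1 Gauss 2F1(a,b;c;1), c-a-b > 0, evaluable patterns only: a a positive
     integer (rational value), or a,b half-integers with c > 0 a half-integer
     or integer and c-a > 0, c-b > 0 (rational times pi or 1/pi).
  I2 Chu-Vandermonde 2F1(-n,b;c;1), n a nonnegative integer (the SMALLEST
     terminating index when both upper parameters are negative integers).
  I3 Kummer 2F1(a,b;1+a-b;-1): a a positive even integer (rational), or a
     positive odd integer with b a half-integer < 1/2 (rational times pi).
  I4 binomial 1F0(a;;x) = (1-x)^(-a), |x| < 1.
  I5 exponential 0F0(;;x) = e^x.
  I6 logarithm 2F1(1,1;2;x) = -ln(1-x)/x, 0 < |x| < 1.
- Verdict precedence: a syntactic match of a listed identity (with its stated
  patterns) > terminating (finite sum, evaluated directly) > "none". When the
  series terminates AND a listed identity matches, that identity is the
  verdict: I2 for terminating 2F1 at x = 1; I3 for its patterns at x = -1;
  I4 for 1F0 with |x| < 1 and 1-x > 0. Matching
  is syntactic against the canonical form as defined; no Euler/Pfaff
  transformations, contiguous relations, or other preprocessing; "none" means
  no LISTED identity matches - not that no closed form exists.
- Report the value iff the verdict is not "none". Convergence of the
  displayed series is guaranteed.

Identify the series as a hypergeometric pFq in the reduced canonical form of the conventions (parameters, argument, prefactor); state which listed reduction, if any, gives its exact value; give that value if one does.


Reduced: x = -1, 2F1, upper = {-4/5, 5/2}, lower = {43/10}, C = 5/3. Verdict: none here - no I1-I6 shape fits x = -1 with lower {43/10}.

Key observation: from the first term 5/3: the denominator's factorial ratio (C = 5/3) is a lower Pochhammer.
Term ratio: r(k) = (-1) * (k-4/5) (k+5/2) / [(k+43/10) (k+1)] ; factor over Q: parameters, x = (-1), and C = 5/3.


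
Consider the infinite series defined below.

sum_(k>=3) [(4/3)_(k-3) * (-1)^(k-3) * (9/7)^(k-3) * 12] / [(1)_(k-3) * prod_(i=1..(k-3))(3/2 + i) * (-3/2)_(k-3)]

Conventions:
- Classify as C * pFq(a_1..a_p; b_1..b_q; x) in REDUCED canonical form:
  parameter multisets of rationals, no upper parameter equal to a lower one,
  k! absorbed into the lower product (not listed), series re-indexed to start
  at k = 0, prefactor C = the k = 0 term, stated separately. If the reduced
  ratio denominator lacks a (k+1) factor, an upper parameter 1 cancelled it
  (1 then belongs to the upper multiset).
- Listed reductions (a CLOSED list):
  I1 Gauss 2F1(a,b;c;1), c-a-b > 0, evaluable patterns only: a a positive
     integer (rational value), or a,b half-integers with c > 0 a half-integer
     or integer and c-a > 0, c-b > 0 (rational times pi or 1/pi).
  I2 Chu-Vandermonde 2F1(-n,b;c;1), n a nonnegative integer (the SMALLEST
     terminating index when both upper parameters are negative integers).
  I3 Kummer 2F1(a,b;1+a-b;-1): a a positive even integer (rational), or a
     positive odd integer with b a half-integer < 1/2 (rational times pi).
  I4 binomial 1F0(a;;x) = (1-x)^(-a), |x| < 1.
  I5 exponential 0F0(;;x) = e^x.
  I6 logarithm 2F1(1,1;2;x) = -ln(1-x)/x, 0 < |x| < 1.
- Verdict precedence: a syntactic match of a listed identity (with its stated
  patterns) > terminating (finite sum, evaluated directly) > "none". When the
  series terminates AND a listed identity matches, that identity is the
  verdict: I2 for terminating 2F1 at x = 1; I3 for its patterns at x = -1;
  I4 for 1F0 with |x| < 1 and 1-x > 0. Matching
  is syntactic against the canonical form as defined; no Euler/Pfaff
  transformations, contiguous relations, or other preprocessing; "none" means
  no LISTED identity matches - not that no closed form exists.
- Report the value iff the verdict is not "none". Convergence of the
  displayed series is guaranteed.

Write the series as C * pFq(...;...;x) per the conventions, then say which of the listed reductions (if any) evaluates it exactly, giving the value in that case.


This is 12 * 1F2(4/3; -3/2, 5/2; -9/7) in reduced canonical form. Verdict: none (x = -9/7): each listed identity misses the multisets {4/3} ; {-3/2, 5/2}.

Structural cue: x = (-9/7) and the lower running product (prefactor 12) is a rising factorial.
Step ratio: r(k) = (-9/7) * (k+4/3) / [(k-3/2) (k+5/2) (k+1)] - poly over poly, x = (-9/7) from leading terms; C = 12 at k = 0.


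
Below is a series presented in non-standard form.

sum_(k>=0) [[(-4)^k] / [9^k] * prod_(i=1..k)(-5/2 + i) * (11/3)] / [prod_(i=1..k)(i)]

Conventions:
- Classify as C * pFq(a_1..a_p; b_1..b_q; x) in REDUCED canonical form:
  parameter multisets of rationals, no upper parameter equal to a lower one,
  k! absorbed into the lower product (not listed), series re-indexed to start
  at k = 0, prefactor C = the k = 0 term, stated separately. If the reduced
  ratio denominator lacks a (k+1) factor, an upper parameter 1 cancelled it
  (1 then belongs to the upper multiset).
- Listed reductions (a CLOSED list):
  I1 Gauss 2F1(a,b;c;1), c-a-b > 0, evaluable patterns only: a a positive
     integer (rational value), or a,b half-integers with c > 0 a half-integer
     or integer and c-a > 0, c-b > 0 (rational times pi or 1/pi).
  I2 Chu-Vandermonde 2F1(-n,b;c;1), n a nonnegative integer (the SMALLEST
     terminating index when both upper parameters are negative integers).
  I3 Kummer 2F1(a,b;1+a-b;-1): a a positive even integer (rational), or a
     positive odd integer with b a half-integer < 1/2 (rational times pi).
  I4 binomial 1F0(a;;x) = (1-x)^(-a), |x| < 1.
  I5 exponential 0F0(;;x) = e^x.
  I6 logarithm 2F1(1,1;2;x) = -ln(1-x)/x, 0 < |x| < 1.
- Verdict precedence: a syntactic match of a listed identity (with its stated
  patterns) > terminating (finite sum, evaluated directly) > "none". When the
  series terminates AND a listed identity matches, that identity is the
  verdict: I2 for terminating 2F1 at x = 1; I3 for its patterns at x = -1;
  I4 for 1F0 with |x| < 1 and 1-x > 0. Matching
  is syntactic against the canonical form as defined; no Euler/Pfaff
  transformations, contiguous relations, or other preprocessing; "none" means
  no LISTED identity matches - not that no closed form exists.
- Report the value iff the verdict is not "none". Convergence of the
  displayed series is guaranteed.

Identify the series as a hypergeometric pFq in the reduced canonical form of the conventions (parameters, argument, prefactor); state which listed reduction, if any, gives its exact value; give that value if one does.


With C = 11/3: the canonical form is 1F0(-3/2; -; -4/9). Verdict: the binomial series (I4) fires (the 1F0 binomial series: exponent 3/2, x = -4/9). Exact value: (11/3) * (13/9)^(3/2).

First insight: x = (-4/9) and the two geometric factors (C = 11/3, x = -4/9) combine into one argument.
Ratio: r(k) = (-4/9) * (k-3/2) / [(k+1)] - rational; roots negated = parameters, x = (-4/9), C = 11/3.


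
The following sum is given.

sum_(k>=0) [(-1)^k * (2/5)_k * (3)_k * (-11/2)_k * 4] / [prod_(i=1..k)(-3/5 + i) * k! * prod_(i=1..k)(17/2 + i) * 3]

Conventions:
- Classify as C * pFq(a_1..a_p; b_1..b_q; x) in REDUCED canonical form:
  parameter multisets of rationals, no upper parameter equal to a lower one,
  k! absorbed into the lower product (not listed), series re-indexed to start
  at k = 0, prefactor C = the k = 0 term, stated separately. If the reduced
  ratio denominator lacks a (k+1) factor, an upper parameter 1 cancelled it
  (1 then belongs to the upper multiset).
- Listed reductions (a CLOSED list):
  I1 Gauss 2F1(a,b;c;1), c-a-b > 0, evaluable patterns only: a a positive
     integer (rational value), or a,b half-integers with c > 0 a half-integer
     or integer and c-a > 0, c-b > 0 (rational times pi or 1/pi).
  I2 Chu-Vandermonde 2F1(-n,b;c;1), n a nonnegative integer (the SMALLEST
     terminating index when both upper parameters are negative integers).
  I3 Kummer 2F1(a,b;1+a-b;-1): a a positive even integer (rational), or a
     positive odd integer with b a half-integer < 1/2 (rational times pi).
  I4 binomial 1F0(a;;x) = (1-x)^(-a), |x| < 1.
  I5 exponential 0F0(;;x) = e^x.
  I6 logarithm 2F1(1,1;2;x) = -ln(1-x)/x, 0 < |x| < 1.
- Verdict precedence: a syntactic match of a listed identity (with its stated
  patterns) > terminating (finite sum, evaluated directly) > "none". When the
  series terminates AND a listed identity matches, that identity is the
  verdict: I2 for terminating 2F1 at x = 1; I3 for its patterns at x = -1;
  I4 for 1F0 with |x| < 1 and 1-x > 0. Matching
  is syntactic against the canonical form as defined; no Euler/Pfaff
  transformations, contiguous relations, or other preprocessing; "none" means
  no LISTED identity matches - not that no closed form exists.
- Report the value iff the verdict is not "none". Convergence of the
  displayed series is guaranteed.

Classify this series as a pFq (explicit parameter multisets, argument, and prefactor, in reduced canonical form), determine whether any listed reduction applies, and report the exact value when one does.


At argument -1: a 2F1 with upper {-11/2, 3}, lower {19/2}, scaled by C = 4/3. Verdict: this is the Kummer evaluation I3 (x = -1; c = 19/2 equals 1+a-b for upper {-11/2, 3}: listed pattern). Sum: (36465/16384) * pi.

Key observation: from the first term 4/3: the lower running product (prefactor 4/3) is a rising factorial.
Adjacent-term ratio: r(k) = (-1) * (k-11/2) (k+3) / [(k+19/2) (k+1)] - rational; roots negated = parameters, x = (-1), C = 4/3.


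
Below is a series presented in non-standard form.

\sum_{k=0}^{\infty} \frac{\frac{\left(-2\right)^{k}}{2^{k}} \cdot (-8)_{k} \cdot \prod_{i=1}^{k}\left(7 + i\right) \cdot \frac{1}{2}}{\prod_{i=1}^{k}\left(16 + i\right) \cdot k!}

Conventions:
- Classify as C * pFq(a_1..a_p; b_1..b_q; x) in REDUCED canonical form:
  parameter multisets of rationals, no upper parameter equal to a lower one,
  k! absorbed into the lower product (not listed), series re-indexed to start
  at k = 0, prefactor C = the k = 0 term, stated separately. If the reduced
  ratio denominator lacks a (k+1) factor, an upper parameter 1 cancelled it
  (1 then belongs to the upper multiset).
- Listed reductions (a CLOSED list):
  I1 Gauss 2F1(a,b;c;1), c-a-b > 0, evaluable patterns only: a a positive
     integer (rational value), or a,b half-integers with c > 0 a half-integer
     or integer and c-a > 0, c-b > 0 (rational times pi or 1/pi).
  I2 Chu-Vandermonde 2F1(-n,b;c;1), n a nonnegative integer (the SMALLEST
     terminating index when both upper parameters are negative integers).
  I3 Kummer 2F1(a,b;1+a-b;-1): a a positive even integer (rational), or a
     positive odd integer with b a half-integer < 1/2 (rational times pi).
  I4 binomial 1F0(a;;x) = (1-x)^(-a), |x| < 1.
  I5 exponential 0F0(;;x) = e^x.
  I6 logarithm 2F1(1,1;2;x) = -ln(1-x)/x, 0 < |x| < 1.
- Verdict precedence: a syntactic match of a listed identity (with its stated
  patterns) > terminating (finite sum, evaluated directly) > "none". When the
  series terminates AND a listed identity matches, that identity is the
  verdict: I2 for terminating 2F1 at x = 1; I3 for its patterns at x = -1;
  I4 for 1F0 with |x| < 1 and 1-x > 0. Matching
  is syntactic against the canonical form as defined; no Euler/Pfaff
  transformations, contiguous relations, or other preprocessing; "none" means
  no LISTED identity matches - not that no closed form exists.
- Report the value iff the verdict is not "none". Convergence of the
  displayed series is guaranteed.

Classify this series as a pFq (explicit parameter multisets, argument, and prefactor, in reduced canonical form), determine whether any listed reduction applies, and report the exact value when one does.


Prefactor \frac{1}{2}, argument -1: 2F1 with upper {-8, 8} over lower {17}. Verdict: Kummer's theorem (I3) matches (x = -1; c = 17 equals 1+a-b for upper {-8, 8}: listed pattern). Hence: 13.

First insight: t_0 being \frac{1}{2}, the running product (C = 1/2, x = -1) telescopes to a rising factorial.
Adjacent-term ratio: r(k) = -1 * (k-8) (k+8) / [(k+17) (k+1)] - rational in k. x = -1; t_0 = \frac{1}{2}; negate the roots.


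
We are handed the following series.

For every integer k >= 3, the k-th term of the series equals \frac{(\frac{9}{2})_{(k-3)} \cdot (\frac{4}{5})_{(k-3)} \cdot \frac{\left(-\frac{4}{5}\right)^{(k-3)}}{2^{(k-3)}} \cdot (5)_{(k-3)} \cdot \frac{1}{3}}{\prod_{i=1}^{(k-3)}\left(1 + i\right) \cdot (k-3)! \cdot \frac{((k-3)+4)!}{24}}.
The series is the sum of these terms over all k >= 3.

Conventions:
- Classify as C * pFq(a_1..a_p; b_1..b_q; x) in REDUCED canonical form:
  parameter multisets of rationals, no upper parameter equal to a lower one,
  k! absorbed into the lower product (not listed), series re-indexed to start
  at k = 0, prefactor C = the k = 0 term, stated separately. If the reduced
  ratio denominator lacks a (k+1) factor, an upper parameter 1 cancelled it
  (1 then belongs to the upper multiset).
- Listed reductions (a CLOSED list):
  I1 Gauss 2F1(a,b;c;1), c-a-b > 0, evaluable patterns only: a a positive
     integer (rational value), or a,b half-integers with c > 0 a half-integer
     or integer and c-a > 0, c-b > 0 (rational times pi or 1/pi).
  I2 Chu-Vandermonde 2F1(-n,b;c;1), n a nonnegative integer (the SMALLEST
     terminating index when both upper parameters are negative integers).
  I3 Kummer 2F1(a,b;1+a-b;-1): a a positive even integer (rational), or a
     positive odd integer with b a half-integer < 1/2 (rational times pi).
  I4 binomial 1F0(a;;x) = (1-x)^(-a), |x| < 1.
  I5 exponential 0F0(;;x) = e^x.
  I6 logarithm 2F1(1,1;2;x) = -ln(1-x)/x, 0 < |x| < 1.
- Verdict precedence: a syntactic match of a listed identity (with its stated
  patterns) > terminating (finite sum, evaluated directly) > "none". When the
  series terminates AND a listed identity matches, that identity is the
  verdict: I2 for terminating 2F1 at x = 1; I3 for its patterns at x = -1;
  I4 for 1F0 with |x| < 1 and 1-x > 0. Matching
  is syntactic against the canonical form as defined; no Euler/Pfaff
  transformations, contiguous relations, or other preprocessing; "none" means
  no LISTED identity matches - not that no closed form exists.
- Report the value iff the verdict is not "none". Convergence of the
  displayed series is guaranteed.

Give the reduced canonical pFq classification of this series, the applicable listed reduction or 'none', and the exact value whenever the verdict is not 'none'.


The series (x = -\frac{2}{5}) is 2F1: upper {\frac{4}{5}, \frac{9}{2}}, lower {2}, prefactor \frac{1}{3}. Verdict: none. A 2F1 with upper {\frac{4}{5}, \frac{9}{2}} fits none of I1-I6 at x = -\frac{2}{5}; the sum runs forever.

Key step: t_0 being \frac{1}{3}, the two k-th powers (C = 1/3) combine into one argument.
Consecutive-term ratio: r(k) = -\frac{2}{5} * (k+\frac{4}{5}) (k+\frac{9}{2}) / [(k+2) (k+1)] - rational; roots negated = parameters, x = -\frac{2}{5}, C = \frac{1}{3}.


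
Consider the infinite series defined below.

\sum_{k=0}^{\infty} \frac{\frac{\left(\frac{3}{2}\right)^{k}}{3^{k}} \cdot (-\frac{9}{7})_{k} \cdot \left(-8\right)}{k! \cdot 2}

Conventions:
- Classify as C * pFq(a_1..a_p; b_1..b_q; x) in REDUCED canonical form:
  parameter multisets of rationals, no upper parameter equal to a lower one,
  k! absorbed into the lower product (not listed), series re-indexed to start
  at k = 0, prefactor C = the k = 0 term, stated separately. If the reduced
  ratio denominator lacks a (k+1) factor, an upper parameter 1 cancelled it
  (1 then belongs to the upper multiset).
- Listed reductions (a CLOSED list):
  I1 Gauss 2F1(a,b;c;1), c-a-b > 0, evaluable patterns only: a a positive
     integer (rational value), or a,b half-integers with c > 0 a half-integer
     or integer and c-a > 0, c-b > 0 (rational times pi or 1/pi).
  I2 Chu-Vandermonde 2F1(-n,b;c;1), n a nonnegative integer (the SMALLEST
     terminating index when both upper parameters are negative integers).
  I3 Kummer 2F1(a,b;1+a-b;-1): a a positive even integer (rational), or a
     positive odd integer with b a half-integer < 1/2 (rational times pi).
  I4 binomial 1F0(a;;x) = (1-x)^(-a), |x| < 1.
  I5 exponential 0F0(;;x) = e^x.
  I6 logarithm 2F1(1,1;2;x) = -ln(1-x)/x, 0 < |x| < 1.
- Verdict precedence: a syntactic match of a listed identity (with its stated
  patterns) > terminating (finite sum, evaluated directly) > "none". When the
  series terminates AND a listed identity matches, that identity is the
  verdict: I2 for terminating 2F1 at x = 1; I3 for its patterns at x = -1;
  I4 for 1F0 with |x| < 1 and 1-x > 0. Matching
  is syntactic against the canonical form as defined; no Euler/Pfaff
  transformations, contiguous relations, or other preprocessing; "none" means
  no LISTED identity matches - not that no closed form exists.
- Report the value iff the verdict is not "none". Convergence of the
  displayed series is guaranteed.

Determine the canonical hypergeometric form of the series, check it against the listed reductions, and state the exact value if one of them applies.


Prefactor -4, argument \frac{1}{2}: 1F0 with upper {-\frac{9}{7}} over lower {-}. Verdict (x = \frac{1}{2}): the binomial series (I4) applies (the 1F0 binomial series: exponent 9/7, x = \frac{1}{2}). Sum: \left(-4\right) \cdot \left(\frac{1}{2}\right)^{\frac{9}{7}}.

First insight: x = \frac{1}{2} and the constant factors (C = -4, x = 1/2) combine into one prefactor.
Adjacent-term ratio: r(k) = \frac{1}{2} * (k-\frac{9}{7}) / [(k+1)] - rational; roots negated = parameters, x = \frac{1}{2}, C = -4.


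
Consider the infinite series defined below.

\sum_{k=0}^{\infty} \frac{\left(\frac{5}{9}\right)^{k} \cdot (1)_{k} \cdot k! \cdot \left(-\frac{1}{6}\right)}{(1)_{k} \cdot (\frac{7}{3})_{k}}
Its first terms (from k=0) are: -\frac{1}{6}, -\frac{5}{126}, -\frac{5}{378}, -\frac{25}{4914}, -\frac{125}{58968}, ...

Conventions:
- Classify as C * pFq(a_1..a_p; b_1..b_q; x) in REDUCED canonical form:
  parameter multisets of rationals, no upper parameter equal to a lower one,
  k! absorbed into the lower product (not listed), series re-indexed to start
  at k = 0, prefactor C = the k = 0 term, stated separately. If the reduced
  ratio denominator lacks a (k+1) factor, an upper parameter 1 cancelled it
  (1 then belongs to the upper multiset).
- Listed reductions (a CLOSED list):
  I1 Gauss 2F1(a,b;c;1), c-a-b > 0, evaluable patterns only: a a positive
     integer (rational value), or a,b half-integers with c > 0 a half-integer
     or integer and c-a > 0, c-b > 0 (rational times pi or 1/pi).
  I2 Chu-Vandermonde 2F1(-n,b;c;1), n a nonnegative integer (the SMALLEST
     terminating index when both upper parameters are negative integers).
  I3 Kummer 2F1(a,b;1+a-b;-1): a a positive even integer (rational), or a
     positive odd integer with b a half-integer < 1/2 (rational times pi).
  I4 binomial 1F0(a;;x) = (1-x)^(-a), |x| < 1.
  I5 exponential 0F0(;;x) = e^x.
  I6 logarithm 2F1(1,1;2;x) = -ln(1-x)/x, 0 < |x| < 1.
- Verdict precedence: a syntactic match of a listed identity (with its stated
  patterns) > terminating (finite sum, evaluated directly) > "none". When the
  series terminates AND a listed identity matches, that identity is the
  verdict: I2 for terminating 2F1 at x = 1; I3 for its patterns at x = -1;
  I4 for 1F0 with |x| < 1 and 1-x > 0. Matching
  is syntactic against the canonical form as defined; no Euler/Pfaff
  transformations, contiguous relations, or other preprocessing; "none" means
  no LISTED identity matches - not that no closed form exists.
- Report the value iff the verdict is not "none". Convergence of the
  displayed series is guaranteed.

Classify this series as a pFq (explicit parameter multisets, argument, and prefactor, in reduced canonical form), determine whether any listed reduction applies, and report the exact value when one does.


Classification (C = -\frac{1}{6}): 2F1 with upper {1, 1}, lower {\frac{7}{3}}, argument x = \frac{5}{9}. Verdict: no listed reduction: x = \frac{5}{9} and upper {1, 1} fail every I1-I6 pattern.

First insight: from the first term -\frac{1}{6}: the factorial ratio (C = -1/6) (k+a-1)!/(a-1)! is a rising factorial (a)_k.
Ratio: r(k) = \frac{5}{9} * (k+1) (k+1) / [(k+\frac{7}{3}) (k+1)] ; factor over Q: parameters, x = \frac{5}{9}, and C = -\frac{1}{6}.


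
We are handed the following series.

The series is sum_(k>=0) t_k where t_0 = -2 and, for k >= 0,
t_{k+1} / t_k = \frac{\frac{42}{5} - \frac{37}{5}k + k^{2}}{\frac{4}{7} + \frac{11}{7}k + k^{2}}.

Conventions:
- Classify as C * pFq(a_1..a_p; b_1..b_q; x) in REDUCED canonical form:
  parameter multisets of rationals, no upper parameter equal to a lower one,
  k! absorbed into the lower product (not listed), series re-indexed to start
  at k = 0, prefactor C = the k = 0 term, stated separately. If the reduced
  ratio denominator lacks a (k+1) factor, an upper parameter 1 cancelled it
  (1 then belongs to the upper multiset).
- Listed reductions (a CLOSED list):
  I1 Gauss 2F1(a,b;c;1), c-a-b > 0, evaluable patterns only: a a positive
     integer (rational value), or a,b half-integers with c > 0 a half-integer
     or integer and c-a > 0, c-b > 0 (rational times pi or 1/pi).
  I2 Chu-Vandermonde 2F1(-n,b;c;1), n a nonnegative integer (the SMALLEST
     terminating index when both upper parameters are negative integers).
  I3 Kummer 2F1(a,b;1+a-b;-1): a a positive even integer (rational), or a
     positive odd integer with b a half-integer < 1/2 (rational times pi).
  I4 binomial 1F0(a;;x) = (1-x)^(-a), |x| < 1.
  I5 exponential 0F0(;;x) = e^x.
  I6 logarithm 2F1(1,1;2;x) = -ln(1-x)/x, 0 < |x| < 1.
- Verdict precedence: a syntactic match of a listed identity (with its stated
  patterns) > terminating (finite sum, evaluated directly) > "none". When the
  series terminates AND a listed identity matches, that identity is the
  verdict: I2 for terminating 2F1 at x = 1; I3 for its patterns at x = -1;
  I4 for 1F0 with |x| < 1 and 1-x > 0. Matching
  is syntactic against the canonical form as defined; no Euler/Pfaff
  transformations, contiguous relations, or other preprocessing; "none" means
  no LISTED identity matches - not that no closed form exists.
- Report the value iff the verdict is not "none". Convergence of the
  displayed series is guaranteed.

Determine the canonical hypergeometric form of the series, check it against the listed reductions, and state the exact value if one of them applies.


The series (x = 1) is 2F1: upper {-6, -\frac{7}{5}}, lower {\frac{4}{7}}, prefactor -2. Verdict: the Chu-Vandermonde identity I2 applies (terminating 2F1 at x = 1 with n = 6, b = -7/5, c = \frac{4}{7}). Sum: -\frac{107454367}{2343750}.

Key step: t_0 being -2, factor the ratio over Q (prefactor -2): negated roots = parameters.
Adjacent-term ratio: r(k) = 1 * (k-6) (k-\frac{7}{5}) / [(k+\frac{4}{7}) (k+1)] - poly over poly, x = 1 from leading terms; C = -2 at k = 0.


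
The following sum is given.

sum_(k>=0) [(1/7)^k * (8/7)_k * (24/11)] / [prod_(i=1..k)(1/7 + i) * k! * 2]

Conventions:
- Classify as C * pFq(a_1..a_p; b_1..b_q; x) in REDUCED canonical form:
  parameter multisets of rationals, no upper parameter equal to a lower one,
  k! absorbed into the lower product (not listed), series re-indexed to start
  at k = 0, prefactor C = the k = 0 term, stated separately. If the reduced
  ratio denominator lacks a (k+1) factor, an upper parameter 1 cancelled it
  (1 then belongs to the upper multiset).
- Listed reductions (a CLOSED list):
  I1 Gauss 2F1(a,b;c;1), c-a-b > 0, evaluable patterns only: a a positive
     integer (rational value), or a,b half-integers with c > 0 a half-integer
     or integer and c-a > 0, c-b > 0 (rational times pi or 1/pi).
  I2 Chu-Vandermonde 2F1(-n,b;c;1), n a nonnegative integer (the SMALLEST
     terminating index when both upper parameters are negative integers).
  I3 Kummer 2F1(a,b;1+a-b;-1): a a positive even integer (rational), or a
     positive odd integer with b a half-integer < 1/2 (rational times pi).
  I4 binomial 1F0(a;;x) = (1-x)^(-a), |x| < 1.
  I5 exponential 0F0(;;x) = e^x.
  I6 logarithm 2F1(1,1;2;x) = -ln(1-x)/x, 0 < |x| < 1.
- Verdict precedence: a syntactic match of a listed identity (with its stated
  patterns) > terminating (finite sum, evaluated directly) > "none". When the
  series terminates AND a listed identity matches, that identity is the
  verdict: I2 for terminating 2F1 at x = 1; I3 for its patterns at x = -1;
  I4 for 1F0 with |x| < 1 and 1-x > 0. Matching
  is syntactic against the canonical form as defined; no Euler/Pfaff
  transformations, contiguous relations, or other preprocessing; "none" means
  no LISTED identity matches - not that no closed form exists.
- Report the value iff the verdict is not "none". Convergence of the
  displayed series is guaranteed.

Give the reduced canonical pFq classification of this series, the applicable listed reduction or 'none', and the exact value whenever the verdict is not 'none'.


With C = 12/11: the canonical form is 0F0(-; -; 1/7). Verdict: the exponential series (I5) matches (the 0F0 exponential series at x = 1/7). Exact value: (12/11) * e^(1/7).

Key step: from the first term 12/11: the parameter 8/7 appears in both the upper and lower lists and cancels.
Step ratio: r(k) = (1/7) * 1 / [(k+1)] - poly over poly, x = (1/7) from leading terms; C = 12/11 at k = 0.


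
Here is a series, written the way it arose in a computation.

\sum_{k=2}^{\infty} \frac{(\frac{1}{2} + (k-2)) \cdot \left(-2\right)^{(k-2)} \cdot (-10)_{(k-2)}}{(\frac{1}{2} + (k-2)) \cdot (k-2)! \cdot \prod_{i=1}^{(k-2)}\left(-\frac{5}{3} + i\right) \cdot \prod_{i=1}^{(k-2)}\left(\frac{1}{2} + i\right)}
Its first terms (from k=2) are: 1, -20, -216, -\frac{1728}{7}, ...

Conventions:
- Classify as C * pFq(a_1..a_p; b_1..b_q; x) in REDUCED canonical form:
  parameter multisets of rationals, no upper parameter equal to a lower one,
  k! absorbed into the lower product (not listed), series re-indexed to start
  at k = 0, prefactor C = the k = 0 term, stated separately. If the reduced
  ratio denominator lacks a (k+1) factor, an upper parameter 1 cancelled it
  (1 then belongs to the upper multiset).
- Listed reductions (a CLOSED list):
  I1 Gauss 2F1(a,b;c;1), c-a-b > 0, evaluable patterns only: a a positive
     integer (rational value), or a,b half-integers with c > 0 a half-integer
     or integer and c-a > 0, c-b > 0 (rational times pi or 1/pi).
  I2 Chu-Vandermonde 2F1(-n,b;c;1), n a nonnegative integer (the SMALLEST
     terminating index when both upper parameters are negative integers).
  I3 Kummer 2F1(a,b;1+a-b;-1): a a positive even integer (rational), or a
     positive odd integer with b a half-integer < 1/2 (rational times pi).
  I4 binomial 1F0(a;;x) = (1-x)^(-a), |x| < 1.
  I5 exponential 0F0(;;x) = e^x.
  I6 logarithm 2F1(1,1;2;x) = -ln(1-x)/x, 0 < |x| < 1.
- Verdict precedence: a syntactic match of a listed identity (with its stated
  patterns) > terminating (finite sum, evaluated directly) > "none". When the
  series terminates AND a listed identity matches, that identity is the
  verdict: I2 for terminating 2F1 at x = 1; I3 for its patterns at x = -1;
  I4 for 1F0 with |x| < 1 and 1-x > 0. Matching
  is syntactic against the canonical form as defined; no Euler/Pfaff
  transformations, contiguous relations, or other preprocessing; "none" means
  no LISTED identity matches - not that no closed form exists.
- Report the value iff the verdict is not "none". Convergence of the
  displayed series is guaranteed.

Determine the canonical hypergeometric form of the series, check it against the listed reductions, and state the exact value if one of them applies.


This is 1 * 1F2(-10; -\frac{2}{3}, \frac{3}{2}; -2) in reduced canonical form. Verdict: terminating - the sum ends at index 10 because -10 is a negative integer; exact evaluation follows. Value: -\frac{5955629040984253}{10347346384375}.

First insight: t_0 being 1, the lower running product (prefactor 1) is a rising factorial.
Step ratio: r(k) = -2 * (k-10) / [(k-\frac{2}{3}) (k+\frac{3}{2}) (k+1)] ; factor over Q: parameters, x = -2, and C = 1.


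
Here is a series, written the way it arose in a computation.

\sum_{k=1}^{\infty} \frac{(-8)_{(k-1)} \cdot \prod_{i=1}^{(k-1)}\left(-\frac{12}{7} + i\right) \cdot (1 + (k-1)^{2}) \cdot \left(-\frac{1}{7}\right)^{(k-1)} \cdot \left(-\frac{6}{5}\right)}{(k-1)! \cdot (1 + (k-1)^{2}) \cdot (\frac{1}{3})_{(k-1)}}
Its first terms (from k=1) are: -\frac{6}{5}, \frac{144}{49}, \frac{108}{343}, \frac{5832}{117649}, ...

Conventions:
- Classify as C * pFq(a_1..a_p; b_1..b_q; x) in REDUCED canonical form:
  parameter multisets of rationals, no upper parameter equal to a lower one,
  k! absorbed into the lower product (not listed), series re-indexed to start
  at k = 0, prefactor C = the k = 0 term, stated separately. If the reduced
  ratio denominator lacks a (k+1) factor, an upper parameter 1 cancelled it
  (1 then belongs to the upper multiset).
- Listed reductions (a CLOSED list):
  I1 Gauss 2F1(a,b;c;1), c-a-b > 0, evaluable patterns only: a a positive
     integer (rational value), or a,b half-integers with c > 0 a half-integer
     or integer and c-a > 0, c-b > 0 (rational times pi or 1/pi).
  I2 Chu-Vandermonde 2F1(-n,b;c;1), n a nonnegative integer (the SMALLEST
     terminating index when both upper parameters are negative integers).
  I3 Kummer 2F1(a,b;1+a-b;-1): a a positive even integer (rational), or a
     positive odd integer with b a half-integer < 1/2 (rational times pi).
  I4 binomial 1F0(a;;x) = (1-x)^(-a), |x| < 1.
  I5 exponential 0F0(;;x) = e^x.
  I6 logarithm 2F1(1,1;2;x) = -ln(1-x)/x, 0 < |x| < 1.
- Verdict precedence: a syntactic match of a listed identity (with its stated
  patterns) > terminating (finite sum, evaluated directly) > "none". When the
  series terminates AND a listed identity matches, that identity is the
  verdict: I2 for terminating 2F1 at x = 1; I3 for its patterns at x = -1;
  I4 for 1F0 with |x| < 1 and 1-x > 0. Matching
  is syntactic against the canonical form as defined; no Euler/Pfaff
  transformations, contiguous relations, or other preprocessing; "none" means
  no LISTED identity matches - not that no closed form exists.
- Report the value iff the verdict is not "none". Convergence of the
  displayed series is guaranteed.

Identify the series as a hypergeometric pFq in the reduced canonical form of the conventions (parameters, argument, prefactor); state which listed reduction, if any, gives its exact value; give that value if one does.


This is -\frac{6}{5} * 2F1(-8, -\frac{5}{7}; \frac{1}{3}; -\frac{1}{7}) in reduced canonical form. Verdict: terminating at k = 8: the factor (-8)_k kills every later term; summing the 9 survivors is exact. Sum: \frac{121231004892551016}{57459736954840129}.

Structural cue: t_0 = -\frac{6}{5} here, and striking the common factor k^2 + 1 reduces the term (prefactor -6/5).
Ratio: r(k) = -\frac{1}{7} * (k-8) (k-\frac{5}{7}) / [(k+\frac{1}{3}) (k+1)] - rational; roots negated = parameters, x = -\frac{1}{7}, C = -\frac{6}{5}.


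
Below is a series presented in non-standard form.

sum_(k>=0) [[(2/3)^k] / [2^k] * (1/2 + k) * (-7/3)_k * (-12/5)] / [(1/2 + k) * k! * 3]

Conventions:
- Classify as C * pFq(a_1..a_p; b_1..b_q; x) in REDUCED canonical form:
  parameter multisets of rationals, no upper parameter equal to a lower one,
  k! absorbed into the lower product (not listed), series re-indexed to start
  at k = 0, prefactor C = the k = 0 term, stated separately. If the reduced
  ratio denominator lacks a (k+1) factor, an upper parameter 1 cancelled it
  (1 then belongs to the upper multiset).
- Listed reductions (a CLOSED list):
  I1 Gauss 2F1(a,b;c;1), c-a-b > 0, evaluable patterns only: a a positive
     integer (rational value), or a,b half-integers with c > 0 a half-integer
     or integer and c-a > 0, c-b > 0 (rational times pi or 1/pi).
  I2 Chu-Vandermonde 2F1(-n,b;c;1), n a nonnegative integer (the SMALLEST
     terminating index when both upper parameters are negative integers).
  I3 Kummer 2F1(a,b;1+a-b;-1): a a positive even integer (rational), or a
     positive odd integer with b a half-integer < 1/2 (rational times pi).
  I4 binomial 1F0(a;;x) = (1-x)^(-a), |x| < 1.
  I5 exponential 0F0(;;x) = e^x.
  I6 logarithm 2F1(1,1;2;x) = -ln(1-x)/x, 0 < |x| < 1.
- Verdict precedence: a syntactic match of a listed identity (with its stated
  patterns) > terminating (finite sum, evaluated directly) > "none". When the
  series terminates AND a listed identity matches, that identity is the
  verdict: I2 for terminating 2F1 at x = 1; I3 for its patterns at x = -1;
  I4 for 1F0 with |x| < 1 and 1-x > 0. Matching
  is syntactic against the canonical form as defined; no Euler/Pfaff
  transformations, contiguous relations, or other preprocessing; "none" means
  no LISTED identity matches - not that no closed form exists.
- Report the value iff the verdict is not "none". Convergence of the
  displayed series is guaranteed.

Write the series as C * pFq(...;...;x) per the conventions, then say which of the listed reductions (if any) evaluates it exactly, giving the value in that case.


At argument 1/3: a 1F0 with upper {-7/3}, lower {-}, scaled by C = -4/5. Verdict: the I4 binomial reduction fires (the 1F0 binomial series: exponent 7/3, x = 1/3). Hence: (-4/5) * (2/3)^(7/3).

Structural cue: t_0 being -4/5, the two k-th powers (C = -4/5) combine into one argument.
Ratio: r(k) = (1/3) * (k-7/3) / [(k+1)] - rational; roots negated = parameters, x = (1/3), C = -4/5.
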